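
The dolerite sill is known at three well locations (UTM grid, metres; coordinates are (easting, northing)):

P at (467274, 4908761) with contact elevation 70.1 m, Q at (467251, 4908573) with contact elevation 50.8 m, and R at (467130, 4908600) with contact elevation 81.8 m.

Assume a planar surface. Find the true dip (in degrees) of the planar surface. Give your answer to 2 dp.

Two edge vectors: P→Q = (-23, -188, -19.3), P→R = (-144, -161, 11.7).
Normal n = (P→Q) × (P→R) = (-5306.9, 3048.3, -23369).
So ∂z/∂E = −n_x/n_z = −0.22709 and ∂z/∂N = −n_y/n_z = 0.13044.
Gradient magnitude |∇z| = √(a² + b²) = √(0.05157 + 0.01702) = 0.26189.
True dip = arctan(0.26189) = 14.68°, dipping toward ESE (azimuth ≈ 120°).

14.68°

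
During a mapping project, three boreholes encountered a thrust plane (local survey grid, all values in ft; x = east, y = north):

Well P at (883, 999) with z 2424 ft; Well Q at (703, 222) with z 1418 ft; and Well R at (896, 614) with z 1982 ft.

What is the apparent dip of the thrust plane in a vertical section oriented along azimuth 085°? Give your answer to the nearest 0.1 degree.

33.1°

Let the plane be z = a·x + b·y + c.
Well Q−Well P: −180a − 777b = −1006;  Well R−Well P: 13a − 385b = −442.
Solving gives a = 0.55259, b = 1.16671.
Unit vector along 085° is (sin 85°, cos 85°) = (0.9962, 0.0872).
Slope in that direction = a·(0.9962) + b·(0.0872) = 0.65217.
Apparent dip = arctan|0.65217| = 33.1° (true dip is 52.2°, so apparent ≤ true as expected).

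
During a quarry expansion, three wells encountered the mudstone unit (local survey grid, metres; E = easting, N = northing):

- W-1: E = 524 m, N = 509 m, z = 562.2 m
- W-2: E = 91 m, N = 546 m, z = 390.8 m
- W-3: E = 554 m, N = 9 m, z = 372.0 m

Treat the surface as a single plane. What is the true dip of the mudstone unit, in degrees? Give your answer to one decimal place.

Let the plane be z = a·E + b·N + c.
W-2−W-1: −433a + 37b = −171.4;  W-3−W-1: 30a − 500b = −190.2.
Solving gives a = 0.43056, b = 0.40623.
Gradient magnitude |∇z| = √(a² + b²) = √(0.18538 + 0.16503) = 0.59195.
True dip = arctan(0.59195) = 30.6°, dipping toward SW (azimuth ≈ 227°).

30.6°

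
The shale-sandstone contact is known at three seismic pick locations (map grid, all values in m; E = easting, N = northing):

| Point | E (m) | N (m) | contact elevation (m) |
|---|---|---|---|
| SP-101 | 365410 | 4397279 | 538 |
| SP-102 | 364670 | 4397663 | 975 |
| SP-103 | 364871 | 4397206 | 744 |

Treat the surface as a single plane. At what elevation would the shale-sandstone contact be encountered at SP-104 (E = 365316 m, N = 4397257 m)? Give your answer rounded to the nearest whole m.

Two edge vectors: SP-101→SP-102 = (-740, 384, 437), SP-101→SP-103 = (-539, -73, 206).
Normal n = (SP-101→SP-102) × (SP-101→SP-103) = (111005, -83103, 260996).
So ∂z/∂E = −n_x/n_z = −0.42531303 and ∂z/∂N = −n_y/n_z = 0.31840718.
Intercept c from SP-101: 538 + 155413.63 − 1400125.20 = −1244173.57.
At (365316, 4397257): z = −155373.7 + 1400118.2 − 1244173.57 = 571.0 m.

571 m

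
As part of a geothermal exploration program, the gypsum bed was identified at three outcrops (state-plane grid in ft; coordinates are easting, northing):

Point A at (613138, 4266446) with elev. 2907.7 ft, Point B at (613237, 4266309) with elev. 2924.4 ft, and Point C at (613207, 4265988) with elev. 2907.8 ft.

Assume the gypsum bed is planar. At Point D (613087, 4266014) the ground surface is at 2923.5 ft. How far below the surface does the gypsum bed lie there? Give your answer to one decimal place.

40.4 ft

Let the plane be z = a·easting + b·northing + c.
Point B−Point A: 99a − 137b = 16.7;  Point C−Point A: 69a − 458b = 0.1.
Solving gives a = 0.212736493, b = 0.031831480.
Then c = 2907.7 − a·613138 − b·4266446 = −263336.42.
At (613087, 4266014): z_contact = 130425.98 + 135793.54 − 263336.42 = 2883.10 ft.
Depth below ground = 2923.5 − 2883.10 = 40.4 ft.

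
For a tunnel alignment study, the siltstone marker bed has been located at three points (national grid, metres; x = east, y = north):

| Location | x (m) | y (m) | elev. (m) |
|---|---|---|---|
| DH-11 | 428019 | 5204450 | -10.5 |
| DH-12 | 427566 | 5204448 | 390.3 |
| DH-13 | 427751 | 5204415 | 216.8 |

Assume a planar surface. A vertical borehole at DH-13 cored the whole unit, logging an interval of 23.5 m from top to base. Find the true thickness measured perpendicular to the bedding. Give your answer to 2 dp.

17.19 m

Let the plane be z = a·x + b·y + c.
DH-12−DH-11: −453a − 2b = 400.8;  DH-13−DH-11: −268a − 35b = 227.3.
Solving gives a = −0.88605, b = 0.29033.
|∇z| = √(a²+b²) = 0.93240, so dip δ = arctan(0.93240) = 43.00°.
True thickness = vertical thickness × cos δ = 23.5 × cos 43.00° = 17.19 m.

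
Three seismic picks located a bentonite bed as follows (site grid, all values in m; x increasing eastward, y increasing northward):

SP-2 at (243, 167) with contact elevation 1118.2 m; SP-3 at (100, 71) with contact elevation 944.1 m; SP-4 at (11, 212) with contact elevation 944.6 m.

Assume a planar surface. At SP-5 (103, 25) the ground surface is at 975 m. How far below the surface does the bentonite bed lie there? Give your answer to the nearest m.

53 m

Two edge vectors: SP-2→SP-3 = (-143, -96, -174.1), SP-2→SP-4 = (-232, 45, -173.6).
Normal n = (SP-2→SP-3) × (SP-2→SP-4) = (24500.1, 15566.4, -28707).
So ∂z/∂x = −n_x/n_z = 0.85345 and ∂z/∂y = −n_y/n_z = 0.54225.
Intercept c from SP-2: 1118.2 − 207.39 − 90.56 = 820.25.
At (103, 25): z_contact = 87.9 + 13.6 + 820.25 = 921.7 m.
Depth below ground = 975 − 921.7 = 53 m.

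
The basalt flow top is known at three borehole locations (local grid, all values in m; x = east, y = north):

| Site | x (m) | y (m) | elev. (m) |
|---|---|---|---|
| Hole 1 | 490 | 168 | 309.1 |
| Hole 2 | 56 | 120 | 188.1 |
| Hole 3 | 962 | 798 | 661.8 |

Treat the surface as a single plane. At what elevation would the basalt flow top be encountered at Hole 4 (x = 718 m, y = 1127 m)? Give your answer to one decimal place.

Two edge vectors: Hole 1→Hole 2 = (-434, -48, -121), Hole 1→Hole 3 = (472, 630, 352.7).
Normal n = (Hole 1→Hole 2) × (Hole 1→Hole 3) = (59300.4, 95959.8, -250764).
So ∂z/∂x = −n_x/n_z = 0.236479 and ∂z/∂y = −n_y/n_z = 0.382670.
Intercept c from Hole 1: 309.1 − 115.87 − 64.29 = 128.94.
At (718, 1127): z = 169.8 + 431.3 + 128.94 = 730.0 m.

730.0 m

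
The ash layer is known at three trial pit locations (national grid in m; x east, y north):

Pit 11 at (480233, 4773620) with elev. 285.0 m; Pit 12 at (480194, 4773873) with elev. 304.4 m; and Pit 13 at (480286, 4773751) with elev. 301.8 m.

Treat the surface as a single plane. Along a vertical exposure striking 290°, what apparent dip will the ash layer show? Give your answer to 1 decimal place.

Let the plane be z = a·x + b·y + c.
Pit 12−Pit 11: −39a + 253b = 19.4;  Pit 13−Pit 11: 53a + 131b = 16.8.
Solving gives a = 0.09229, b = 0.09091.
Unit vector along 290° is (sin 290°, cos 290°) = (-0.9397, 0.3420).
Slope in that direction = a·(-0.9397) + b·(0.3420) = −0.05563.
Apparent dip = arctan|0.05563| = 3.2° (true dip is 7.4°, so apparent ≤ true as expected).

3.2°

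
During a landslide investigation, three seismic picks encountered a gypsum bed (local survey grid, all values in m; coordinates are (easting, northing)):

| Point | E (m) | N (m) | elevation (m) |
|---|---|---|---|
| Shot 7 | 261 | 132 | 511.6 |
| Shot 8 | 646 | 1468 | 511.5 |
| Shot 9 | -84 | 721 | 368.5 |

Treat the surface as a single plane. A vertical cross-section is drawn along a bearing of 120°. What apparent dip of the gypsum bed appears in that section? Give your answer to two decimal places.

Two edge vectors: Shot 7→Shot 8 = (385, 1336, -0.1), Shot 7→Shot 9 = (-345, 589, -143.1).
Normal n = (Shot 7→Shot 8) × (Shot 7→Shot 9) = (-191122.7, 55128, 687685).
So ∂z/∂E = −n_x/n_z = 0.27792 and ∂z/∂N = −n_y/n_z = −0.08016.
Unit vector along 120° is (sin 120°, cos 120°) = (0.8660, -0.5000).
Slope in that direction = a·(0.8660) + b·(-0.5000) = 0.28077.
Apparent dip = arctan|0.28077| = 15.68° (true dip is 16.1°, so apparent ≤ true as expected).

15.68°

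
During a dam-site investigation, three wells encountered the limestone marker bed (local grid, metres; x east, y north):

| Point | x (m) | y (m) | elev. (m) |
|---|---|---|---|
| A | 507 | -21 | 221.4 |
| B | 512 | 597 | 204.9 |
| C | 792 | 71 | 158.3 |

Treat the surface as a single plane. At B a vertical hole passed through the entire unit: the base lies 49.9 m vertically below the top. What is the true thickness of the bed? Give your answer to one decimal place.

Let the plane be z = a·x + b·y + c.
B−A: 5a + 618b = −16.5;  C−A: 285a + 92b = −63.1.
Solving gives a = −0.21334, b = −0.02497.
|∇z| = √(a²+b²) = 0.21480, so dip δ = arctan(0.21480) = 12.12°.
True thickness = vertical thickness × cos δ = 49.9 × cos 12.12° = 48.8 m.

48.8 m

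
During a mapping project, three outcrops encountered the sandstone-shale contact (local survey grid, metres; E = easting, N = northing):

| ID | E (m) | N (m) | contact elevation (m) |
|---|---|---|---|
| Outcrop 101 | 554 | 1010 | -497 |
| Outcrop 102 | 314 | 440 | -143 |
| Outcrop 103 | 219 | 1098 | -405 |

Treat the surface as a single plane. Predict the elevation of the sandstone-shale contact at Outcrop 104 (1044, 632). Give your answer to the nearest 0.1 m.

-518.1 m

Let the plane be z = a·E + b·N + c.
Outcrop 102−Outcrop 101: −240a − 570b = 354;  Outcrop 103−Outcrop 101: −335a + 88b = 92.
Solving gives a = −0.394172, b = −0.455086.
Then c = -497 − a·554 − b·1010 = 181.01.
At (1044, 632): z = −411.5 − 287.6 + 181.01 = -518.1 m.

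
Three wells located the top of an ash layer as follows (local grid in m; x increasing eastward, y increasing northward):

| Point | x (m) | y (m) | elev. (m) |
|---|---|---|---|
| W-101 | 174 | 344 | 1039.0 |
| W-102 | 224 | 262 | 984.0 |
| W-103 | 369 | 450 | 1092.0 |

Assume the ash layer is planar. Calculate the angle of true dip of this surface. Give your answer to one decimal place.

32.3°

Two edge vectors: W-101→W-102 = (50, -82, -55), W-101→W-103 = (195, 106, 53).
Normal n = (W-101→W-102) × (W-101→W-103) = (1484, -13375, 21290).
So ∂z/∂x = −n_x/n_z = −0.06970 and ∂z/∂y = −n_y/n_z = 0.62823.
Gradient magnitude |∇z| = √(a² + b²) = √(0.00486 + 0.39467) = 0.63208.
True dip = arctan(0.63208) = 32.3°, dipping toward S (azimuth ≈ 174°).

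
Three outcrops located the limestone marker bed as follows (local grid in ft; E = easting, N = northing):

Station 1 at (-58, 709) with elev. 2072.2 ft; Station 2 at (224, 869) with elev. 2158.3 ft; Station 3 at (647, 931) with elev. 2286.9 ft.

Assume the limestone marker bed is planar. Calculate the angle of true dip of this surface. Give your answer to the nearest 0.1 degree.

16.9°

Two edge vectors: Station 1→Station 2 = (282, 160, 86.1), Station 1→Station 3 = (705, 222, 214.7).
Normal n = (Station 1→Station 2) × (Station 1→Station 3) = (15237.8, 155.1, -50196).
So ∂z/∂E = −n_x/n_z = 0.30357 and ∂z/∂N = −n_y/n_z = 0.00309.
Gradient magnitude |∇z| = √(a² + b²) = √(0.09215 + 0.00001) = 0.30358.
True dip = arctan(0.30358) = 16.9°, dipping toward W (azimuth ≈ 269°).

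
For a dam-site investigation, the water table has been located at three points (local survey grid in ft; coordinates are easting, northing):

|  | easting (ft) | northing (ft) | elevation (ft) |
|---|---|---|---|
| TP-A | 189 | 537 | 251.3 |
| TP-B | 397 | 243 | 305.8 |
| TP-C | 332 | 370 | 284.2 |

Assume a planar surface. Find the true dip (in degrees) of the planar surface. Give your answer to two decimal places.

8.63°

Let the plane be z = a·easting + b·northing + c.
TP-B−TP-A: 208a − 294b = 54.5;  TP-C−TP-A: 143a − 167b = 32.9.
Solving gives a = 0.07817, b = −0.13007.
Gradient magnitude |∇z| = √(a² + b²) = √(0.00611 + 0.01692) = 0.15175.
True dip = arctan(0.15175) = 8.63°, dipping toward NNW (azimuth ≈ 329°).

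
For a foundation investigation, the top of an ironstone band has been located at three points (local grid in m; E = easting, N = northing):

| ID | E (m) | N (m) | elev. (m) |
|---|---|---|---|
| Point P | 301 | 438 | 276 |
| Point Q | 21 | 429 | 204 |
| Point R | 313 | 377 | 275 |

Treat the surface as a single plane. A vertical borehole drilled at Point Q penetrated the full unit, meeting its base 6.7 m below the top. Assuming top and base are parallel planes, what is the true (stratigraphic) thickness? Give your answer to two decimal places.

Let the plane be z = a·E + b·N + c.
Point Q−Point P: −280a − 9b = −72;  Point R−Point P: 12a − 61b = −1.
Solving gives a = 0.25500, b = 0.06656.
|∇z| = √(a²+b²) = 0.26355, so dip δ = arctan(0.26355) = 14.76°.
True thickness = vertical thickness × cos δ = 6.7 × cos 14.76° = 6.48 m.

6.48 m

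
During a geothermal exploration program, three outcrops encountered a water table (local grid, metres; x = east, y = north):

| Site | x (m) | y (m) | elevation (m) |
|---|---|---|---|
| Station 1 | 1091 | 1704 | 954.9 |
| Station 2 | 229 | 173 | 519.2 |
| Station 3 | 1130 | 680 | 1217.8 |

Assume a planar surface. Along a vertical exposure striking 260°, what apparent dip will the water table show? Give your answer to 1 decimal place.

40.3°

Two edge vectors: Station 1→Station 2 = (-862, -1531, -435.7), Station 1→Station 3 = (39, -1024, 262.9).
Normal n = (Station 1→Station 2) × (Station 1→Station 3) = (-848656.7, 209627.5, 942397).
So ∂z/∂x = −n_x/n_z = 0.90053 and ∂z/∂y = −n_y/n_z = −0.22244.
Unit vector along 260° is (sin 260°, cos 260°) = (-0.9848, -0.1736).
Slope in that direction = a·(-0.9848) + b·(-0.1736) = −0.84822.
Apparent dip = arctan|0.84822| = 40.3° (true dip is 42.8°, so apparent ≤ true as expected).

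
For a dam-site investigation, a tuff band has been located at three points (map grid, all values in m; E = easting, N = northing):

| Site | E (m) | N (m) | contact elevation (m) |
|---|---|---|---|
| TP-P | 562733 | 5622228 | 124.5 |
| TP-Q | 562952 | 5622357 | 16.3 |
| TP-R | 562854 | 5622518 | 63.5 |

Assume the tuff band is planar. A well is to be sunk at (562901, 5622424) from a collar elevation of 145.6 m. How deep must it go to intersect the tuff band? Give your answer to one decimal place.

104.6 m

Two edge vectors: TP-P→TP-Q = (219, 129, -108.2), TP-P→TP-R = (121, 290, -61).
Normal n = (TP-P→TP-Q) × (TP-P→TP-R) = (23509, 266.8, 47901).
So ∂z/∂E = −n_x/n_z = −0.490783073 and ∂z/∂N = −n_y/n_z = −0.005569821.
Intercept c from TP-P: 124.5 + 276179.83 + 31314.80 = 307619.14.
At (562901, 5622424): z_contact = −276262.28 − 31315.90 + 307619.14 = 40.96 m.
Depth below ground = 145.6 − 40.96 = 104.6 m.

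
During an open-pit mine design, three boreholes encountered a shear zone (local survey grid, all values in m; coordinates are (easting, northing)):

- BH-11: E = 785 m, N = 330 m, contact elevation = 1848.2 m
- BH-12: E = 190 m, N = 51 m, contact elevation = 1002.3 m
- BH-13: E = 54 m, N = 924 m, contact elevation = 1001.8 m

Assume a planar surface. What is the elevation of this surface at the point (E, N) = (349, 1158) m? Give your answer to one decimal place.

1440.9 m

Two edge vectors: BH-11→BH-12 = (-595, -279, -845.9), BH-11→BH-13 = (-731, 594, -846.4).
Normal n = (BH-11→BH-12) × (BH-11→BH-13) = (738610.2, 114744.9, -557379).
So ∂z/∂E = −n_x/n_z = 1.325149 and ∂z/∂N = −n_y/n_z = 0.205865.
Intercept c from BH-11: 1848.2 − 1040.24 − 67.94 = 740.02.
At (349, 1158): z = 462.5 + 238.4 + 740.02 = 1440.9 m.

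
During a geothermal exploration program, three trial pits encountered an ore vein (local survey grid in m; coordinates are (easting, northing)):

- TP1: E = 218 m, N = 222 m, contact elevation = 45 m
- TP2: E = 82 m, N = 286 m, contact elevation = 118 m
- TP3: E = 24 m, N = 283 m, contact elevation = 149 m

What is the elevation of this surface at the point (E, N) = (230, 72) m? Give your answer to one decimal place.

37.9 m

Let the plane be z = a·E + b·N + c.
TP2−TP1: −136a + 64b = 73;  TP3−TP1: −194a + 61b = 104.
Solving gives a = −0.53471, b = 0.00437.
Then c = 45 − a·218 − b·222 = 160.60.
At (230, 72): z = −123.0 + 0.3 + 160.60 = 37.9 m.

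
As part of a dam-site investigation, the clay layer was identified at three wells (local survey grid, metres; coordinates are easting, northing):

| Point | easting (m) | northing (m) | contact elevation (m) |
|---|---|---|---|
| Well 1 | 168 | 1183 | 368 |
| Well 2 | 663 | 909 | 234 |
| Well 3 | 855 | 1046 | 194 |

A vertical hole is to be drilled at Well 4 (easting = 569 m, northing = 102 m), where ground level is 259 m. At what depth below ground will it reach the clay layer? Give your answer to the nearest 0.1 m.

Let the plane be z = a·easting + b·northing + c.
Well 2−Well 1: 495a − 274b = −134;  Well 3−Well 1: 687a − 137b = −174.
Solving gives a = −0.243458, b = 0.049226.
Then c = 368 − a·168 − b·1183 = 350.67.
At (569, 102): z_contact = −138.53 + 5.02 + 350.67 = 217.16 m.
Depth below ground = 259 − 217.16 = 41.8 m.

41.8 m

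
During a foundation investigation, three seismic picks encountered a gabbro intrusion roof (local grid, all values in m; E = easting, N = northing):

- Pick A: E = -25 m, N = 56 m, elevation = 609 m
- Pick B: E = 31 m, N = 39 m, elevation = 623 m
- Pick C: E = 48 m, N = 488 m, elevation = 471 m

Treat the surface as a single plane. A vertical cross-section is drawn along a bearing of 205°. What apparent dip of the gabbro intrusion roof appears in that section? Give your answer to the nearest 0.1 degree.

14.1°

Two edge vectors: Pick A→Pick B = (56, -17, 14), Pick A→Pick C = (73, 432, -138).
Normal n = (Pick A→Pick B) × (Pick A→Pick C) = (-3702, 8750, 25433).
So ∂z/∂E = −n_x/n_z = 0.14556 and ∂z/∂N = −n_y/n_z = −0.34404.
Unit vector along 205° is (sin 205°, cos 205°) = (-0.4226, -0.9063).
Slope in that direction = a·(-0.4226) + b·(-0.9063) = 0.25029.
Apparent dip = arctan|0.25029| = 14.1° (true dip is 20.5°, so apparent ≤ true as expected).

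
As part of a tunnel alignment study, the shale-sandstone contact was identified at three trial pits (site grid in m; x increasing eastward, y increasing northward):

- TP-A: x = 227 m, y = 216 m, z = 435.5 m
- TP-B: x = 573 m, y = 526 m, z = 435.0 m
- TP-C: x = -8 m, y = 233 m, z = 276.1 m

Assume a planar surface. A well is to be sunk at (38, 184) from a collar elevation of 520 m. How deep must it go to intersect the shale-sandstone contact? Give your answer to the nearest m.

181 m

Two edge vectors: TP-A→TP-B = (346, 310, -0.5), TP-A→TP-C = (-235, 17, -159.4).
Normal n = (TP-A→TP-B) × (TP-A→TP-C) = (-49405.5, 55269.9, 78732).
So ∂z/∂x = −n_x/n_z = 0.62751 and ∂z/∂y = −n_y/n_z = −0.70200.
Intercept c from TP-A: 435.5 − 142.45 + 151.63 = 444.69.
At (38, 184): z_contact = 23.8 − 129.2 + 444.69 = 339.4 m.
Depth below ground = 520 − 339.4 = 181 m.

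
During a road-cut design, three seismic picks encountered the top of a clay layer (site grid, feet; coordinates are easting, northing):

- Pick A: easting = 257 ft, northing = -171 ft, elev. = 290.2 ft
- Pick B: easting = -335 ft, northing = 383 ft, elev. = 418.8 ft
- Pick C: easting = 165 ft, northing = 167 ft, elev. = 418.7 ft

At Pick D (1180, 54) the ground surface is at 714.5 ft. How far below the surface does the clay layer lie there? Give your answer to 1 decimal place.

155.8 ft

Two edge vectors: Pick A→Pick B = (-592, 554, 128.6), Pick A→Pick C = (-92, 338, 128.5).
Normal n = (Pick A→Pick B) × (Pick A→Pick C) = (27722.2, 64240.8, -149128).
So ∂z/∂easting = −n_x/n_z = 0.185895 and ∂z/∂northing = −n_y/n_z = 0.430776.
Intercept c from Pick A: 290.2 − 47.78 + 73.66 = 316.09.
At (1180, 54): z_contact = 219.36 + 23.26 + 316.09 = 558.71 ft.
Depth below ground = 714.5 − 558.71 = 155.8 ft.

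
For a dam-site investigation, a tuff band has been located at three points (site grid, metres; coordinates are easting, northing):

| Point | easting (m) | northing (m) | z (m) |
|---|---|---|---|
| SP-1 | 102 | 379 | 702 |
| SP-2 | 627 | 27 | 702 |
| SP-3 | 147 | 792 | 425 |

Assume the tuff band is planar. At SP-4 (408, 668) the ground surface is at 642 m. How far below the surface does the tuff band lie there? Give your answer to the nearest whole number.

249 m

Let the plane be z = a·easting + b·northing + c.
SP-2−SP-1: 525a − 352b = 0;  SP-3−SP-1: 45a + 413b = −277.
Solving gives a = −0.41907, b = −0.62504.
Then c = 702 − a·102 − b·379 = 981.64.
At (408, 668): z_contact = −171.0 − 417.5 + 981.64 = 393.1 m.
Depth below ground = 642 − 393.1 = 249 m.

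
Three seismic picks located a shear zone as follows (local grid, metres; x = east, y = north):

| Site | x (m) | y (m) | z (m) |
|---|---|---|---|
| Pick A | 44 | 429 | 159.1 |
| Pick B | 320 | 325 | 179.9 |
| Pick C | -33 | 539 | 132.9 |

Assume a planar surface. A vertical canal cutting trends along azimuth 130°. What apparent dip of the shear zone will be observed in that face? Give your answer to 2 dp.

8.36°

Let the plane be z = a·x + b·y + c.
Pick B−Pick A: 276a − 104b = 20.8;  Pick C−Pick A: −77a + 110b = −26.2.
Solving gives a = −0.01954, b = −0.25186.
Unit vector along 130° is (sin 130°, cos 130°) = (0.7660, -0.6428).
Slope in that direction = a·(0.7660) + b·(-0.6428) = 0.14692.
Apparent dip = arctan|0.14692| = 8.36° (true dip is 14.2°, so apparent ≤ true as expected).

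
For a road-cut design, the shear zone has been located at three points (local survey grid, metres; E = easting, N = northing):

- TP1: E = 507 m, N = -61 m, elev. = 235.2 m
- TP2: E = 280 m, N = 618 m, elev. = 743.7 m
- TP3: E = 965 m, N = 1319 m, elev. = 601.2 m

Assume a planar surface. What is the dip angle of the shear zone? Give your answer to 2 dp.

Let the plane be z = a·E + b·N + c.
TP2−TP1: −227a + 679b = 508.5;  TP3−TP1: 458a + 1380b = 366.
Solving gives a = −0.72603, b = 0.50617.
Gradient magnitude |∇z| = √(a² + b²) = √(0.52711 + 0.25621) = 0.88506.
True dip = arctan(0.88506) = 41.51°, dipping toward SE (azimuth ≈ 125°).

41.51°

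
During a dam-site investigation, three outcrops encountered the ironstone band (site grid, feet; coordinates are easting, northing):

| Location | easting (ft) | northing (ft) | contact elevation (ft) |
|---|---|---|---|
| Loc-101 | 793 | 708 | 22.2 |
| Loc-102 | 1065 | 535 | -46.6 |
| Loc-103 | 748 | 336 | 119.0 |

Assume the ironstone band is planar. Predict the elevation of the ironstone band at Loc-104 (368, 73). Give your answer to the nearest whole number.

323 ft

Two edge vectors: Loc-101→Loc-102 = (272, -173, -68.8), Loc-101→Loc-103 = (-45, -372, 96.8).
Normal n = (Loc-101→Loc-102) × (Loc-101→Loc-103) = (-42340, -23233.6, -108969).
So ∂z/∂easting = −n_x/n_z = −0.38855 and ∂z/∂northing = −n_y/n_z = −0.21321.
Intercept c from Loc-101: 22.2 + 308.12 + 150.95 = 481.28.
At (368, 73): z = −143.0 − 15.6 + 481.28 = 322.7 ft.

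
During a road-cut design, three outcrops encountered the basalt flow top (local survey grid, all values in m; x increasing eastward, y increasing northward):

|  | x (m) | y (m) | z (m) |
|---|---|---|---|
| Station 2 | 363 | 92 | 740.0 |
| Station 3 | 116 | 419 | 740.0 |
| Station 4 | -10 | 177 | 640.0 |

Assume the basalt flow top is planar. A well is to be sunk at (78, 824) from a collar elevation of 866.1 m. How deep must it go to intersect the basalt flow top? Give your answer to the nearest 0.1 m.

Two edge vectors: Station 2→Station 3 = (-247, 327, 0), Station 2→Station 4 = (-373, 85, -100).
Normal n = (Station 2→Station 3) × (Station 2→Station 4) = (-32700, -24700, 100976).
So ∂z/∂x = −n_x/n_z = 0.32384 and ∂z/∂y = −n_y/n_z = 0.24461.
Intercept c from Station 2: 740 − 117.55 − 22.50 = 599.94.
At (78, 824): z_contact = 25.26 + 201.56 + 599.94 = 826.76 m.
Depth below ground = 866.1 − 826.76 = 39.3 m.

39.3 m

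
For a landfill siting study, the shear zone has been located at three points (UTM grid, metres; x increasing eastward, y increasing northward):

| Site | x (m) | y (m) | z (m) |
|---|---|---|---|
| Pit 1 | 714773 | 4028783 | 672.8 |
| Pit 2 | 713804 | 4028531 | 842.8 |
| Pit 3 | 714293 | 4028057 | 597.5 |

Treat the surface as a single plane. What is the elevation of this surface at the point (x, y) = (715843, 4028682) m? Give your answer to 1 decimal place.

384.4 m

Let the plane be z = a·x + b·y + c.
Pit 2−Pit 1: −969a − 252b = 170;  Pit 3−Pit 1: −480a − 726b = −75.3.
Solving gives a = −0.244441698, b = 0.265333354.
Then c = 672.8 − a·714773 − b·4028783 = −893577.38.
At (715843, 4028682): z = −174981.9 + 1068943.7 − 893577.38 = 384.4 m.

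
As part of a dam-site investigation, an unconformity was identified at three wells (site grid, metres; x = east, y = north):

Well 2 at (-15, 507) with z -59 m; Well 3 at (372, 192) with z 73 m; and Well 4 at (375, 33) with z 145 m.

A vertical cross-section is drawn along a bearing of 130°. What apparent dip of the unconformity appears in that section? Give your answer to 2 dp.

15.11°

Let the plane be z = a·x + b·y + c.
Well 3−Well 2: 387a − 315b = 132;  Well 4−Well 2: 390a − 474b = 204.
Solving gives a = −0.02793, b = −0.45336.
Unit vector along 130° is (sin 130°, cos 130°) = (0.7660, -0.6428).
Slope in that direction = a·(0.7660) + b·(-0.6428) = 0.27002.
Apparent dip = arctan|0.27002| = 15.11° (true dip is 24.4°, so apparent ≤ true as expected).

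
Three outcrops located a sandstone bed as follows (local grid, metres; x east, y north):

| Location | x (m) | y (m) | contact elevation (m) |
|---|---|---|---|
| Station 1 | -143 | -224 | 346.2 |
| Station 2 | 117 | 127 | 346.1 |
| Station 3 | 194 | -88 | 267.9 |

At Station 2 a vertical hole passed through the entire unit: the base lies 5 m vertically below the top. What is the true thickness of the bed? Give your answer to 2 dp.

Two edge vectors: Station 1→Station 2 = (260, 351, -0.1), Station 1→Station 3 = (337, 136, -78.3).
Normal n = (Station 1→Station 2) × (Station 1→Station 3) = (-27469.7, 20324.3, -82927).
So ∂z/∂x = −n_x/n_z = −0.33125 and ∂z/∂y = −n_y/n_z = 0.24509.
|∇z| = √(a²+b²) = 0.41206, so dip δ = arctan(0.41206) = 22.39°.
True thickness = vertical thickness × cos δ = 5 × cos 22.39° = 4.62 m.

4.62 m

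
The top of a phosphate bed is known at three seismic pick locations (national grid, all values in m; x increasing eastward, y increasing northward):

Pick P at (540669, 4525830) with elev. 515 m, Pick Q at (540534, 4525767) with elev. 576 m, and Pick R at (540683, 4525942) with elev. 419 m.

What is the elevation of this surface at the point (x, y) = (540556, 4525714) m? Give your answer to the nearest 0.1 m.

619.9 m

Two edge vectors: Pick P→Pick Q = (-135, -63, 61), Pick P→Pick R = (14, 112, -96).
Normal n = (Pick P→Pick Q) × (Pick P→Pick R) = (-784, -12106, -14238).
So ∂z/∂x = −n_x/n_z = −0.055063913 and ∂z/∂y = −n_y/n_z = −0.850259868.
Intercept c from Pick P: 515 + 29771.35 + 3848131.62 = 3878417.97.
At (540556, 4525714): z = −29765.1 − 3848033.0 + 3878417.97 = 619.9 m.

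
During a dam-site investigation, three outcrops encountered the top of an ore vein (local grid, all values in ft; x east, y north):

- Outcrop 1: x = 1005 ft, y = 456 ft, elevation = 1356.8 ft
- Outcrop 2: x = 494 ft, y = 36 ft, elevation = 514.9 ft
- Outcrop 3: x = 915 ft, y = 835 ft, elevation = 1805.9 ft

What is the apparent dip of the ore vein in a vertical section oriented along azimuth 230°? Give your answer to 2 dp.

51.99°

Let the plane be z = a·x + b·y + c.
Outcrop 2−Outcrop 1: −511a − 420b = −841.9;  Outcrop 3−Outcrop 1: −90a + 379b = 449.1.
Solving gives a = 0.56361, b = 1.31880.
Unit vector along 230° is (sin 230°, cos 230°) = (-0.7660, -0.6428).
Slope in that direction = a·(-0.7660) + b·(-0.6428) = −1.27946.
Apparent dip = arctan|1.27946| = 51.99° (true dip is 55.1°, so apparent ≤ true as expected).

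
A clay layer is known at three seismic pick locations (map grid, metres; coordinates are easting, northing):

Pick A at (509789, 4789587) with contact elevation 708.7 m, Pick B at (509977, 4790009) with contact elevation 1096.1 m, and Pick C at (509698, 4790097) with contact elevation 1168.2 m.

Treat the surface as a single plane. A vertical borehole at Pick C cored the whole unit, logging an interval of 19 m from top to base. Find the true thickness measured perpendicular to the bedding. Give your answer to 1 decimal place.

Two edge vectors: Pick A→Pick B = (188, 422, 387.4), Pick A→Pick C = (-91, 510, 459.5).
Normal n = (Pick A→Pick B) × (Pick A→Pick C) = (-3665, -121639.4, 134282).
So ∂z/∂easting = −n_x/n_z = 0.02729 and ∂z/∂northing = −n_y/n_z = 0.90585.
|∇z| = √(a²+b²) = 0.90626, so dip δ = arctan(0.90626) = 42.18°.
True thickness = vertical thickness × cos δ = 19 × cos 42.18° = 14.1 m.

14.1 m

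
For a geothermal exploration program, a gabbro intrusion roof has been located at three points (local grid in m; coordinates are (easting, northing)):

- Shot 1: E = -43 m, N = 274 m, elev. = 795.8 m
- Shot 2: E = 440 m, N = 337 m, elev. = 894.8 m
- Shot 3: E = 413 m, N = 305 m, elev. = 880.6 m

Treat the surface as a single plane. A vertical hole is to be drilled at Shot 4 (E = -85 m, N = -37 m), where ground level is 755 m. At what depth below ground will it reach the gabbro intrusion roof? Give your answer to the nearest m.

Let the plane be z = a·E + b·N + c.
Shot 2−Shot 1: 483a + 63b = 99;  Shot 3−Shot 1: 456a + 31b = 84.8.
Solving gives a = 0.16528, b = 0.30430.
Then c = 795.8 − a·-43 − b·274 = 719.53.
At (-85, -37): z_contact = −14.0 − 11.3 + 719.53 = 694.2 m.
Depth below ground = 755 − 694.2 = 61 m.

61 m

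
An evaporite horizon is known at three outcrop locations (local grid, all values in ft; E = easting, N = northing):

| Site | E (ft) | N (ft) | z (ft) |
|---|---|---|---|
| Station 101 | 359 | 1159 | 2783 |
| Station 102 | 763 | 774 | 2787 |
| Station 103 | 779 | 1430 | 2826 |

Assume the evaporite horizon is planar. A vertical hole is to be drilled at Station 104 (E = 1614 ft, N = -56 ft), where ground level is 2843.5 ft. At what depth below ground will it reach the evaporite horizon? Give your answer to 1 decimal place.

49.2 ft

Let the plane be z = a·E + b·N + c.
Station 102−Station 101: 404a − 385b = 4;  Station 103−Station 101: 420a + 271b = 43.
Solving gives a = 0.065044, b = 0.057865.
Then c = 2783 − a·359 − b·1159 = 2692.58.
At (1614, -56): z_contact = 104.98 − 3.24 + 2692.58 = 2794.33 ft.
Depth below ground = 2843.5 − 2794.33 = 49.2 ft.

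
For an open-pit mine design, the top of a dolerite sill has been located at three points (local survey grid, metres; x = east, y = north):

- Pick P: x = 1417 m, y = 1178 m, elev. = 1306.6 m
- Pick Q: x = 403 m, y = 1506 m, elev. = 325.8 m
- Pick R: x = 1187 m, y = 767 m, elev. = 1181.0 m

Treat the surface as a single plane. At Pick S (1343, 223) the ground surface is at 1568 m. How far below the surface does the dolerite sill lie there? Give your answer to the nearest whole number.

Two edge vectors: Pick P→Pick Q = (-1014, 328, -980.8), Pick P→Pick R = (-230, -411, -125.6).
Normal n = (Pick P→Pick Q) × (Pick P→Pick R) = (-444305.6, 98225.6, 492194).
So ∂z/∂x = −n_x/n_z = 0.90270 and ∂z/∂y = −n_y/n_z = −0.19957.
Intercept c from Pick P: 1306.6 − 1279.13 + 235.09 = 262.56.
At (1343, 223): z_contact = 1212.3 − 44.5 + 262.56 = 1430.4 m.
Depth below ground = 1568 − 1430.4 = 138 m.

138 m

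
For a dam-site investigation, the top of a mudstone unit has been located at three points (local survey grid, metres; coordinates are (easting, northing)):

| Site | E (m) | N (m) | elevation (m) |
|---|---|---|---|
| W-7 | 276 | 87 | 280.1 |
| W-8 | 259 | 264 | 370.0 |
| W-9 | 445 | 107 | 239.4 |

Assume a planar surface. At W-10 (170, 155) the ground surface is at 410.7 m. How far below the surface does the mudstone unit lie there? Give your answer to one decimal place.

Let the plane be z = a·E + b·N + c.
W-8−W-7: −17a + 177b = 89.9;  W-9−W-7: 169a + 20b = −40.7.
Solving gives a = −0.29755, b = 0.47933.
Then c = 280.1 − a·276 − b·87 = 320.52.
At (170, 155): z_contact = −50.58 + 74.30 + 320.52 = 344.24 m.
Depth below ground = 410.7 − 344.24 = 66.5 m.

66.5 m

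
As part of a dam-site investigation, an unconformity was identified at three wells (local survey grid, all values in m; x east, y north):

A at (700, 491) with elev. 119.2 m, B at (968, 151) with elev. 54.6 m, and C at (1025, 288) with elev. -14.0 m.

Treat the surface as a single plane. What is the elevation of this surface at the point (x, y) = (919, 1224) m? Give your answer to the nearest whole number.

Let the plane be z = a·x + b·y + c.
B−A: 268a − 340b = −64.6;  C−A: 325a − 203b = −133.2.
Solving gives a = −0.57356, b = −0.26210.
Then c = 119.2 − a·700 − b·491 = 649.38.
At (919, 1224): z = −527.1 − 320.8 + 649.38 = -198.5 m.

-199 m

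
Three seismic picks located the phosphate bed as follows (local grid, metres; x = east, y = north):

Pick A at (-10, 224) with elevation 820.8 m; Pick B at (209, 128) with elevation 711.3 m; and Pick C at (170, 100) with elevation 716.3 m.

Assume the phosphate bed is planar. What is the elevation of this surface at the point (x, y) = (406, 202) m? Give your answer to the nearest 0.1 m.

Two edge vectors: Pick A→Pick B = (219, -96, -109.5), Pick A→Pick C = (180, -124, -104.5).
Normal n = (Pick A→Pick B) × (Pick A→Pick C) = (-3546, 3175.5, -9876).
So ∂z/∂x = −n_x/n_z = −0.35905 and ∂z/∂y = −n_y/n_z = 0.32154.
Intercept c from Pick A: 820.8 − 3.59 − 72.02 = 745.19.
At (406, 202): z = −145.8 + 65.0 + 745.19 = 664.4 m.

664.4 m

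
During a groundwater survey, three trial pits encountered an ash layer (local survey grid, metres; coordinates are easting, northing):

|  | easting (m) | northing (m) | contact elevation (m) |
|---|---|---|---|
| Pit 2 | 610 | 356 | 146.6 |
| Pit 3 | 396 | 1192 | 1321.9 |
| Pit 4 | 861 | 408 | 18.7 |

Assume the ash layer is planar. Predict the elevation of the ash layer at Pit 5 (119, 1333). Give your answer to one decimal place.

1703.3 m

Let the plane be z = a·easting + b·northing + c.
Pit 3−Pit 2: −214a + 836b = 1175.3;  Pit 4−Pit 2: 251a + 52b = −127.9.
Solving gives a = −0.760486, b = 1.211191.
Then c = 146.6 − a·610 − b·356 = 179.31.
At (119, 1333): z = −90.5 + 1614.5 + 179.31 = 1703.3 m.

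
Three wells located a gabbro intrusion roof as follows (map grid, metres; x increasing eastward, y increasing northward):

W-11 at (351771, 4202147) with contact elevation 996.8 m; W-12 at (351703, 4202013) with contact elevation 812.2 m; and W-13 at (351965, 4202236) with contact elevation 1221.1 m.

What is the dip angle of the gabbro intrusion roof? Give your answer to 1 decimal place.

51.0°

Let the plane be z = a·x + b·y + c.
W-12−W-11: −68a − 134b = −184.6;  W-13−W-11: 194a + 89b = 224.3.
Solving gives a = 0.68325, b = 1.03089.
Gradient magnitude |∇z| = √(a² + b²) = √(0.46683 + 1.06273) = 1.23675.
True dip = arctan(1.23675) = 51.0°, dipping toward SSW (azimuth ≈ 214°).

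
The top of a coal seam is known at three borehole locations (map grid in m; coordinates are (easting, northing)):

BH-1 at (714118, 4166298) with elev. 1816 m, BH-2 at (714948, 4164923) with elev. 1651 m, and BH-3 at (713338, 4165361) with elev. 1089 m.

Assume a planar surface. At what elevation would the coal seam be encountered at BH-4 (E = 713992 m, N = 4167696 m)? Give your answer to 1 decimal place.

2311.6 m

Two edge vectors: BH-1→BH-2 = (830, -1375, -165), BH-1→BH-3 = (-780, -937, -727).
Normal n = (BH-1→BH-2) × (BH-1→BH-3) = (845020, 732110, -1850210).
So ∂z/∂E = −n_x/n_z = 0.456715724 and ∂z/∂N = −n_y/n_z = 0.395690219.
Intercept c from BH-1: 1816 − 326148.92 − 1648563.37 = −1972896.29.
At (713992, 4167696): z = 326091.4 + 1649116.5 − 1972896.29 = 2311.6 m.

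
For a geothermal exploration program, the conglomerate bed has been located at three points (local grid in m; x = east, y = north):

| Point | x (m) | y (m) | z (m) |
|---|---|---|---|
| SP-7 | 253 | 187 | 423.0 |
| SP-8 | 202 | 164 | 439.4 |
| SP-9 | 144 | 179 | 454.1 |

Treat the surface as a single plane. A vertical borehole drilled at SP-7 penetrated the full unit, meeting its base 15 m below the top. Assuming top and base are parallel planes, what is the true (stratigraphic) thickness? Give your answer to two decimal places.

Two edge vectors: SP-7→SP-8 = (-51, -23, 16.4), SP-7→SP-9 = (-109, -8, 31.1).
Normal n = (SP-7→SP-8) × (SP-7→SP-9) = (-584.1, -201.5, -2099).
So ∂z/∂x = −n_x/n_z = −0.27828 and ∂z/∂y = −n_y/n_z = −0.09600.
|∇z| = √(a²+b²) = 0.29437, so dip δ = arctan(0.29437) = 16.40°.
True thickness = vertical thickness × cos δ = 15 × cos 16.40° = 14.39 m.

14.39 m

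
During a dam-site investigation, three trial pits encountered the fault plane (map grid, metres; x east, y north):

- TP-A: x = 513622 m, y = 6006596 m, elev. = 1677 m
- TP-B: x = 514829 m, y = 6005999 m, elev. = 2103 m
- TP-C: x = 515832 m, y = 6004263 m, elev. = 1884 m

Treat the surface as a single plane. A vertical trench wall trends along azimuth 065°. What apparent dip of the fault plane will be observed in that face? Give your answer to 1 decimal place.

Let the plane be z = a·x + b·y + c.
TP-B−TP-A: 1207a − 597b = 426;  TP-C−TP-A: 2210a − 2333b = 207.
Solving gives a = 0.58152, b = 0.46213.
Unit vector along 065° is (sin 65°, cos 65°) = (0.9063, 0.4226).
Slope in that direction = a·(0.9063) + b·(0.4226) = 0.72234.
Apparent dip = arctan|0.72234| = 35.8° (true dip is 36.6°, so apparent ≤ true as expected).

35.8°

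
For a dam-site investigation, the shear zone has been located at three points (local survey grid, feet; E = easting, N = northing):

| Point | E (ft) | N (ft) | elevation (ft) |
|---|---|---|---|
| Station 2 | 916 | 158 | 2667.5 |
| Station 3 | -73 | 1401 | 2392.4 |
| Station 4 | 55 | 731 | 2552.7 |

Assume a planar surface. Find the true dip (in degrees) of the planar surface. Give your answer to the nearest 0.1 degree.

Two edge vectors: Station 2→Station 3 = (-989, 1243, -275.1), Station 2→Station 4 = (-861, 573, -114.8).
Normal n = (Station 2→Station 3) × (Station 2→Station 4) = (14935.9, 123323.9, 503526).
So ∂z/∂E = −n_x/n_z = −0.02966 and ∂z/∂N = −n_y/n_z = −0.24492.
Gradient magnitude |∇z| = √(a² + b²) = √(0.00088 + 0.05999) = 0.24671.
True dip = arctan(0.24671) = 13.9°, dipping toward N (azimuth ≈ 007°).

13.9°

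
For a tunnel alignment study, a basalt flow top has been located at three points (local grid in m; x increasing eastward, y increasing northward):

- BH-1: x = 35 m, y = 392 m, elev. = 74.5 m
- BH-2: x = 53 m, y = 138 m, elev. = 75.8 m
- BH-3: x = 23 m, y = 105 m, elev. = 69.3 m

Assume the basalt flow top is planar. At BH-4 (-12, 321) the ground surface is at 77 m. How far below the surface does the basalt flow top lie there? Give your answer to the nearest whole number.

13 m

Two edge vectors: BH-1→BH-2 = (18, -254, 1.3), BH-1→BH-3 = (-12, -287, -5.2).
Normal n = (BH-1→BH-2) × (BH-1→BH-3) = (1693.9, 78, -8214).
So ∂z/∂x = −n_x/n_z = 0.20622 and ∂z/∂y = −n_y/n_z = 0.00950.
Intercept c from BH-1: 74.5 − 7.22 − 3.72 = 63.56.
At (-12, 321): z_contact = −2.5 + 3.0 + 63.56 = 64.1 m.
Depth below ground = 77 − 64.1 = 13 m.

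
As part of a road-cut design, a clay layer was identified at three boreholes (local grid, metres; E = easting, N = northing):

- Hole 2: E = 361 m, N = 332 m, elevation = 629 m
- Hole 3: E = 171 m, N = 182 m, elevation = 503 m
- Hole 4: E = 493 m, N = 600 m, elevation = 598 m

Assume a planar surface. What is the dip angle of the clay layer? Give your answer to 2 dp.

55.05°

Let the plane be z = a·E + b·N + c.
Hole 3−Hole 2: −190a − 150b = −126;  Hole 4−Hole 2: 132a + 268b = −31.
Solving gives a = 1.23451, b = −0.72371.
Gradient magnitude |∇z| = √(a² + b²) = √(1.52402 + 0.52376) = 1.43101.
True dip = arctan(1.43101) = 55.05°, dipping toward WNW (azimuth ≈ 300°).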